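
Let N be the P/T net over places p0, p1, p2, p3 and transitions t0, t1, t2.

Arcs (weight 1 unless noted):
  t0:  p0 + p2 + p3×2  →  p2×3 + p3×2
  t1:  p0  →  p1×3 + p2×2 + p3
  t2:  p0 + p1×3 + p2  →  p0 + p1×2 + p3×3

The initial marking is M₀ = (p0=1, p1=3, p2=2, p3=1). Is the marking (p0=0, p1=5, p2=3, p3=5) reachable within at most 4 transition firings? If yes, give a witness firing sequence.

step 1: fire t2:  (p0=1, p1=3, p2=2, p3=1) → (p0=1, p1=2, p2=1, p3=4)
step 2: fire t1:  (p0=1, p1=2, p2=1, p3=4) → (p0=0, p1=5, p2=3, p3=5)

YES — reachable via ⟨t2, t1⟩ (2 firings)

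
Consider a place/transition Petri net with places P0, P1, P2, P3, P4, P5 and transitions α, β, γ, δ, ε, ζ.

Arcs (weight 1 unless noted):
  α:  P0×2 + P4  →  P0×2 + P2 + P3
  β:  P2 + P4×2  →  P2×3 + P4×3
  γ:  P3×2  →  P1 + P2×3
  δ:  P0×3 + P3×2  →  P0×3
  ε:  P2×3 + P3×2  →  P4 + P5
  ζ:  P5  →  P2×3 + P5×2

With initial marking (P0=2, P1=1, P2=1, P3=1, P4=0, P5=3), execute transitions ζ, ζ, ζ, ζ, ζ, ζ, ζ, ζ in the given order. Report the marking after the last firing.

(P0=2, P1=1, P2=25, P3=1, P4=0, P5=11)

step 1: fire ζ:  (P0=2, P1=1, P2=1, P3=1, P4=0, P5=3) → (P0=2, P1=1, P2=4, P3=1, P4=0, P5=4)
step 2: fire ζ:  (P0=2, P1=1, P2=4, P3=1, P4=0, P5=4) → (P0=2, P1=1, P2=7, P3=1, P4=0, P5=5)
step 3: fire ζ:  (P0=2, P1=1, P2=7, P3=1, P4=0, P5=5) → (P0=2, P1=1, P2=10, P3=1, P4=0, P5=6)
step 4: fire ζ:  (P0=2, P1=1, P2=10, P3=1, P4=0, P5=6) → (P0=2, P1=1, P2=13, P3=1, P4=0, P5=7)
step 5: fire ζ:  (P0=2, P1=1, P2=13, P3=1, P4=0, P5=7) → (P0=2, P1=1, P2=16, P3=1, P4=0, P5=8)
step 6: fire ζ:  (P0=2, P1=1, P2=16, P3=1, P4=0, P5=8) → (P0=2, P1=1, P2=19, P3=1, P4=0, P5=9)
step 7: fire ζ:  (P0=2, P1=1, P2=19, P3=1, P4=0, P5=9) → (P0=2, P1=1, P2=22, P3=1, P4=0, P5=10)
step 8: fire ζ:  (P0=2, P1=1, P2=22, P3=1, P4=0, P5=10) → (P0=2, P1=1, P2=25, P3=1, P4=0, P5=11)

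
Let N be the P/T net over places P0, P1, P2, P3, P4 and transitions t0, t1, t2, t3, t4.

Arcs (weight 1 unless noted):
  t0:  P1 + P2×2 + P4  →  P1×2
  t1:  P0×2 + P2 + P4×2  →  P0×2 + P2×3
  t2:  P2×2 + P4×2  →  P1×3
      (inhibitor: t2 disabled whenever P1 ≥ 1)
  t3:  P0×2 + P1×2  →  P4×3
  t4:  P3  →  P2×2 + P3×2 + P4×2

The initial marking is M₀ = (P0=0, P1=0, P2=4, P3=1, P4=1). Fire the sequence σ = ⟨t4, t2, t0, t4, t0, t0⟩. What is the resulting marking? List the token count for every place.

step 1: fire t4:  (P0=0, P1=0, P2=4, P3=1, P4=1) → (P0=0, P1=0, P2=6, P3=2, P4=3)
step 2: fire t2:  (P0=0, P1=0, P2=6, P3=2, P4=3) → (P0=0, P1=3, P2=4, P3=2, P4=1)
step 3: fire t0:  (P0=0, P1=3, P2=4, P3=2, P4=1) → (P0=0, P1=4, P2=2, P3=2, P4=0)
step 4: fire t4:  (P0=0, P1=4, P2=2, P3=2, P4=0) → (P0=0, P1=4, P2=4, P3=3, P4=2)
step 5: fire t0:  (P0=0, P1=4, P2=4, P3=3, P4=2) → (P0=0, P1=5, P2=2, P3=3, P4=1)
step 6: fire t0:  (P0=0, P1=5, P2=2, P3=3, P4=1) → (P0=0, P1=6, P2=0, P3=3, P4=0)

(P0=0, P1=6, P2=0, P3=3, P4=0)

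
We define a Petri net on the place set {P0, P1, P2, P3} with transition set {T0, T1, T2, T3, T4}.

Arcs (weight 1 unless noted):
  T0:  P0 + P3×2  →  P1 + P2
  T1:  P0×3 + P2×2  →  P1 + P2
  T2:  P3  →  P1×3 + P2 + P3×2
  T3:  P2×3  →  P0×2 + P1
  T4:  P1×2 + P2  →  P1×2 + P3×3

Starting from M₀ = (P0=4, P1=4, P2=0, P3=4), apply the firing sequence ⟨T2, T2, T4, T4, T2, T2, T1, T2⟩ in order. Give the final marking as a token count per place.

step 1: fire T2:  (P0=4, P1=4, P2=0, P3=4) → (P0=4, P1=7, P2=1, P3=5)
step 2: fire T2:  (P0=4, P1=7, P2=1, P3=5) → (P0=4, P1=10, P2=2, P3=6)
step 3: fire T4:  (P0=4, P1=10, P2=2, P3=6) → (P0=4, P1=10, P2=1, P3=9)
step 4: fire T4:  (P0=4, P1=10, P2=1, P3=9) → (P0=4, P1=10, P2=0, P3=12)
step 5: fire T2:  (P0=4, P1=10, P2=0, P3=12) → (P0=4, P1=13, P2=1, P3=13)
step 6: fire T2:  (P0=4, P1=13, P2=1, P3=13) → (P0=4, P1=16, P2=2, P3=14)
step 7: fire T1:  (P0=4, P1=16, P2=2, P3=14) → (P0=1, P1=17, P2=1, P3=14)
step 8: fire T2:  (P0=1, P1=17, P2=1, P3=14) → (P0=1, P1=20, P2=2, P3=15)

(P0=1, P1=20, P2=2, P3=15)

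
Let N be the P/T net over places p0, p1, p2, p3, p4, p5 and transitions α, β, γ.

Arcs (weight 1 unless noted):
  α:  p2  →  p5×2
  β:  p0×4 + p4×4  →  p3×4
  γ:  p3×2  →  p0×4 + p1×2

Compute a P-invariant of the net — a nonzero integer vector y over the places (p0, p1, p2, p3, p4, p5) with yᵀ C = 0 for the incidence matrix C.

y = (p0:1, p1:-1, p2:0, p3:1, p4:0, p5:0)

Incidence matrix C (rows=places, cols=transitions):
        α    β    γ
   p0   0   -4    4
   p1   0    0    2
   p2  -1    0    0
   p3   0    4   -2
   p4   0   -4    0
   p5   2    0    0

Candidate y = [1, -1, 0, 1, 0, 0]; check y·C column-wise:
  col α: 1·0 + -1·0 + 0·-1 + 1·0 + 0·2 = 0
  col β: 1·-4 + -1·0 + 1·4 + 0·-4 = 0
  col γ: 1·4 + -1·2 + 1·-2 = 0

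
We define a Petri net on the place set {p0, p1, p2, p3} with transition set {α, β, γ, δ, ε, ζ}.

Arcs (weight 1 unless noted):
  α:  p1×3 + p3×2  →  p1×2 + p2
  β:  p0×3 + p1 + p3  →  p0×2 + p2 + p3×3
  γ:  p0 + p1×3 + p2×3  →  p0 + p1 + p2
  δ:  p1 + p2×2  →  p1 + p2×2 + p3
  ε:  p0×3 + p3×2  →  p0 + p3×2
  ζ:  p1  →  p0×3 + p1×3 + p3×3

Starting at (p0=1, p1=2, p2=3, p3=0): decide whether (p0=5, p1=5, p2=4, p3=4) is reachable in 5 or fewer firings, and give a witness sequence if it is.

YES — reachable via ⟨ζ, α, ζ, ε⟩ (4 firings)

step 1: fire ζ:  (p0=1, p1=2, p2=3, p3=0) → (p0=4, p1=4, p2=3, p3=3)
step 2: fire α:  (p0=4, p1=4, p2=3, p3=3) → (p0=4, p1=3, p2=4, p3=1)
step 3: fire ζ:  (p0=4, p1=3, p2=4, p3=1) → (p0=7, p1=5, p2=4, p3=4)
step 4: fire ε:  (p0=7, p1=5, p2=4, p3=4) → (p0=5, p1=5, p2=4, p3=4)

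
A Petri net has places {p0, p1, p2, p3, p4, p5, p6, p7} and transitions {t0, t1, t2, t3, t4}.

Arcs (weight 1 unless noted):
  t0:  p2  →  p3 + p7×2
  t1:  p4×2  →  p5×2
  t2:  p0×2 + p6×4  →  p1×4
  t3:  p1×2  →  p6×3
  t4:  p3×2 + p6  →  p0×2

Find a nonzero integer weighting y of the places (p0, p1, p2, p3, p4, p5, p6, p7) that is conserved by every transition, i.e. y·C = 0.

y = (p0:0, p1:0, p2:0, p3:0, p4:1, p5:1, p6:0, p7:0)

Incidence matrix C (rows=places, cols=transitions):
       t0   t1   t2   t3   t4
   p0   0    0   -2    0    2
   p1   0    0    4   -2    0
   p2  -1    0    0    0    0
   p3   1    0    0    0   -2
   p4   0   -2    0    0    0
   p5   0    2    0    0    0
   p6   0    0   -4    3   -1
   p7   2    0    0    0    0

Candidate y = [0, 0, 0, 0, 1, 1, 0, 0]; check y·C column-wise:
  col t0: 0·-1 + 0·1 + 1·0 + 1·0 + 0·2 = 0
  col t1: 1·-2 + 1·2 = 0
  col t2: 0·-2 + 0·4 + 1·0 + 1·0 + 0·-4 = 0
  col t3: 0·-2 + 1·0 + 1·0 + 0·3 = 0
  col t4: 0·2 + 0·-2 + 1·0 + 1·0 + 0·-1 = 0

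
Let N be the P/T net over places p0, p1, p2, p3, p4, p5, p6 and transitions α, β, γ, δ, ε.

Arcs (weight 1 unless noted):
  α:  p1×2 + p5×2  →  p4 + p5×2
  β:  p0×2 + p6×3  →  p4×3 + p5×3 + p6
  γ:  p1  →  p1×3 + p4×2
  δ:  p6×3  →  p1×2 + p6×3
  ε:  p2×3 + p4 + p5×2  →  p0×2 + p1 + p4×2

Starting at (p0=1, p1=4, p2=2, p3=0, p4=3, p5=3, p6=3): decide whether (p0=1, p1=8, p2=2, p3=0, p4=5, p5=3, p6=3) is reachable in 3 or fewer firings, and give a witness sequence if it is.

step 1: fire γ:  (p0=1, p1=4, p2=2, p3=0, p4=3, p5=3, p6=3) → (p0=1, p1=6, p2=2, p3=0, p4=5, p5=3, p6=3)
step 2: fire δ:  (p0=1, p1=6, p2=2, p3=0, p4=5, p5=3, p6=3) → (p0=1, p1=8, p2=2, p3=0, p4=5, p5=3, p6=3)

YES — reachable via ⟨γ, δ⟩ (2 firings)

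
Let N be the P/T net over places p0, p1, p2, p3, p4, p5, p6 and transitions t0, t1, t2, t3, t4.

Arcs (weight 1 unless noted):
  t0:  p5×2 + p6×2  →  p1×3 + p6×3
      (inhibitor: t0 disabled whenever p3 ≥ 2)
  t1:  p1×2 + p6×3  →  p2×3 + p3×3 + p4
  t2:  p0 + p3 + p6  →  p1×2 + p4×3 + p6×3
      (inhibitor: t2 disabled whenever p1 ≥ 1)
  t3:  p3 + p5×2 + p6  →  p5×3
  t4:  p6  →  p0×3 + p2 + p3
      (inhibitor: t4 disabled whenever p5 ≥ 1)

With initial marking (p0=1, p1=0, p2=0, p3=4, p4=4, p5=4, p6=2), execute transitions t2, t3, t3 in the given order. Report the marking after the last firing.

step 1: fire t2:  (p0=1, p1=0, p2=0, p3=4, p4=4, p5=4, p6=2) → (p0=0, p1=2, p2=0, p3=3, p4=7, p5=4, p6=4)
step 2: fire t3:  (p0=0, p1=2, p2=0, p3=3, p4=7, p5=4, p6=4) → (p0=0, p1=2, p2=0, p3=2, p4=7, p5=5, p6=3)
step 3: fire t3:  (p0=0, p1=2, p2=0, p3=2, p4=7, p5=5, p6=3) → (p0=0, p1=2, p2=0, p3=1, p4=7, p5=6, p6=2)

(p0=0, p1=2, p2=0, p3=1, p4=7, p5=6, p6=2)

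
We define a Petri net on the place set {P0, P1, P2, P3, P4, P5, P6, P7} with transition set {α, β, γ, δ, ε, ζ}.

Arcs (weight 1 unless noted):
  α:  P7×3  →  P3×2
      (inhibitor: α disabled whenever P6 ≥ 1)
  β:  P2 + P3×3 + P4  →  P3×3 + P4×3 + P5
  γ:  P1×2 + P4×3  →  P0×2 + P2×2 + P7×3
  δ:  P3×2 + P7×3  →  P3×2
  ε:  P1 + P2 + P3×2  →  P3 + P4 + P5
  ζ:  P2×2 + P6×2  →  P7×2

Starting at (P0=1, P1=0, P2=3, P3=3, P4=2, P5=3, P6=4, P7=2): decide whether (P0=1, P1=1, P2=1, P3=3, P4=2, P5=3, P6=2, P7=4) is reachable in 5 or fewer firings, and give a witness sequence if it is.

depth 0: 1 marking
depth 1: 3 markings reached so far
depth 2: 6 markings reached so far
depth 3: 8 markings reached so far
depth 4: 8 markings reached so far
(frontier empty at depth 4; search complete)
target is not among the 8 markings reachable within 5 steps

NO — not reachable within 5 firings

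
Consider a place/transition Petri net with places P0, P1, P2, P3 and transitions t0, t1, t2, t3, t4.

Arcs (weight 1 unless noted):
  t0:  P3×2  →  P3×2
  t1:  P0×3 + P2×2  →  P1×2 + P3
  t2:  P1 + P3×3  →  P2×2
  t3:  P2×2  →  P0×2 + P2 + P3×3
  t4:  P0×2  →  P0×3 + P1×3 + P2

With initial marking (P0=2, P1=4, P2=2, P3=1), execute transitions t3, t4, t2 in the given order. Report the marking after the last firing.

step 1: fire t3:  (P0=2, P1=4, P2=2, P3=1) → (P0=4, P1=4, P2=1, P3=4)
step 2: fire t4:  (P0=4, P1=4, P2=1, P3=4) → (P0=5, P1=7, P2=2, P3=4)
step 3: fire t2:  (P0=5, P1=7, P2=2, P3=4) → (P0=5, P1=6, P2=4, P3=1)

(P0=5, P1=6, P2=4, P3=1)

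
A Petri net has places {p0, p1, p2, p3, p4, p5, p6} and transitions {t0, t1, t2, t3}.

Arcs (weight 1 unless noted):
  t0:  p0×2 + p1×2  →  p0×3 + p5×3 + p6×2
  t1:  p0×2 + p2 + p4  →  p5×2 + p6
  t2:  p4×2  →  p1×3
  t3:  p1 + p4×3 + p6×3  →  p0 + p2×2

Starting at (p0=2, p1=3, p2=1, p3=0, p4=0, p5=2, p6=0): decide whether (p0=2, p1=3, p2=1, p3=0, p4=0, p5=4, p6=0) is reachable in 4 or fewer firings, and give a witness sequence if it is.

depth 0: 1 marking
depth 1: 2 markings reached so far
depth 2: 2 markings reached so far
(frontier empty at depth 2; search complete)
target is not among the 2 markings reachable within 4 steps

NO — not reachable within 4 firings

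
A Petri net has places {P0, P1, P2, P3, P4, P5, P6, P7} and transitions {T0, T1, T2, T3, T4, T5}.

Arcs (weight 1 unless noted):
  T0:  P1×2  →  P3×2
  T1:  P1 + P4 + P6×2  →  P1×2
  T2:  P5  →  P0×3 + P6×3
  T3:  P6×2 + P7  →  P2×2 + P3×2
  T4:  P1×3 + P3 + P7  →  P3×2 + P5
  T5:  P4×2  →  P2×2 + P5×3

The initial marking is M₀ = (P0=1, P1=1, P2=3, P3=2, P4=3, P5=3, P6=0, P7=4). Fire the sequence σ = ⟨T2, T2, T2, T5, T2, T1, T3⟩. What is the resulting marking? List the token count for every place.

step 1: fire T2:  (P0=1, P1=1, P2=3, P3=2, P4=3, P5=3, P6=0, P7=4) → (P0=4, P1=1, P2=3, P3=2, P4=3, P5=2, P6=3, P7=4)
step 2: fire T2:  (P0=4, P1=1, P2=3, P3=2, P4=3, P5=2, P6=3, P7=4) → (P0=7, P1=1, P2=3, P3=2, P4=3, P5=1, P6=6, P7=4)
step 3: fire T2:  (P0=7, P1=1, P2=3, P3=2, P4=3, P5=1, P6=6, P7=4) → (P0=10, P1=1, P2=3, P3=2, P4=3, P5=0, P6=9, P7=4)
step 4: fire T5:  (P0=10, P1=1, P2=3, P3=2, P4=3, P5=0, P6=9, P7=4) → (P0=10, P1=1, P2=5, P3=2, P4=1, P5=3, P6=9, P7=4)
step 5: fire T2:  (P0=10, P1=1, P2=5, P3=2, P4=1, P5=3, P6=9, P7=4) → (P0=13, P1=1, P2=5, P3=2, P4=1, P5=2, P6=12, P7=4)
step 6: fire T1:  (P0=13, P1=1, P2=5, P3=2, P4=1, P5=2, P6=12, P7=4) → (P0=13, P1=2, P2=5, P3=2, P4=0, P5=2, P6=10, P7=4)
step 7: fire T3:  (P0=13, P1=2, P2=5, P3=2, P4=0, P5=2, P6=10, P7=4) → (P0=13, P1=2, P2=7, P3=4, P4=0, P5=2, P6=8, P7=3)

(P0=13, P1=2, P2=7, P3=4, P4=0, P5=2, P6=8, P7=3)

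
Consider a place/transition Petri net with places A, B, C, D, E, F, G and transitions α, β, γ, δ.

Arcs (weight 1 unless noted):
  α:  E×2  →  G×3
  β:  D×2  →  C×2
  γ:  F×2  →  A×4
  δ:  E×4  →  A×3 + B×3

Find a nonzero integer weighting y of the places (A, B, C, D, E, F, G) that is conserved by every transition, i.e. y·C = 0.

y = (A:0, B:0, C:1, D:1, E:0, F:0, G:0)

Incidence matrix C (rows=places, cols=transitions):
        α    β    γ    δ
    A   0    0    4    3
    B   0    0    0    3
    C   0    2    0    0
    D   0   -2    0    0
    E  -2    0    0   -4
    F   0    0   -2    0
    G   3    0    0    0

Candidate y = [0, 0, 1, 1, 0, 0, 0]; check y·C column-wise:
  col α: 1·0 + 1·0 + 0·-2 + 0·3 = 0
  col β: 1·2 + 1·-2 = 0
  col γ: 0·4 + 1·0 + 1·0 + 0·-2 = 0
  col δ: 0·3 + 0·3 + 1·0 + 1·0 + 0·-4 = 0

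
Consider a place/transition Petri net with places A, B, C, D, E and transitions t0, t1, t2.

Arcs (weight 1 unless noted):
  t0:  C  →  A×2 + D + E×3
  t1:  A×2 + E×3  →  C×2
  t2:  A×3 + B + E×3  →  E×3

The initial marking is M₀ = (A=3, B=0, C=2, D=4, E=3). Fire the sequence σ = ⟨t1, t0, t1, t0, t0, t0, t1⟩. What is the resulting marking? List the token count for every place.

(A=5, B=0, C=4, D=8, E=6)

step 1: fire t1:  (A=3, B=0, C=2, D=4, E=3) → (A=1, B=0, C=4, D=4, E=0)
step 2: fire t0:  (A=1, B=0, C=4, D=4, E=0) → (A=3, B=0, C=3, D=5, E=3)
step 3: fire t1:  (A=3, B=0, C=3, D=5, E=3) → (A=1, B=0, C=5, D=5, E=0)
step 4: fire t0:  (A=1, B=0, C=5, D=5, E=0) → (A=3, B=0, C=4, D=6, E=3)
step 5: fire t0:  (A=3, B=0, C=4, D=6, E=3) → (A=5, B=0, C=3, D=7, E=6)
step 6: fire t0:  (A=5, B=0, C=3, D=7, E=6) → (A=7, B=0, C=2, D=8, E=9)
step 7: fire t1:  (A=7, B=0, C=2, D=8, E=9) → (A=5, B=0, C=4, D=8, E=6)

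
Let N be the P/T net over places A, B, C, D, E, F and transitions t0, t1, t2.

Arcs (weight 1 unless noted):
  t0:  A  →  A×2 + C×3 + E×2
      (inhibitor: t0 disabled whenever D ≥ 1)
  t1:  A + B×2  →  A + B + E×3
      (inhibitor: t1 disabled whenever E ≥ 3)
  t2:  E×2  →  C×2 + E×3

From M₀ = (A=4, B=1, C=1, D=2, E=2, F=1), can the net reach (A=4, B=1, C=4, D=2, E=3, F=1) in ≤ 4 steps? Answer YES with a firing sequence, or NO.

depth 0: 1 marking
depth 1: 2 markings reached so far
depth 2: 3 markings reached so far
depth 3: 4 markings reached so far
depth 4: 5 markings reached so far
target is not among the 5 markings reachable within 4 steps

NO — not reachable within 4 firings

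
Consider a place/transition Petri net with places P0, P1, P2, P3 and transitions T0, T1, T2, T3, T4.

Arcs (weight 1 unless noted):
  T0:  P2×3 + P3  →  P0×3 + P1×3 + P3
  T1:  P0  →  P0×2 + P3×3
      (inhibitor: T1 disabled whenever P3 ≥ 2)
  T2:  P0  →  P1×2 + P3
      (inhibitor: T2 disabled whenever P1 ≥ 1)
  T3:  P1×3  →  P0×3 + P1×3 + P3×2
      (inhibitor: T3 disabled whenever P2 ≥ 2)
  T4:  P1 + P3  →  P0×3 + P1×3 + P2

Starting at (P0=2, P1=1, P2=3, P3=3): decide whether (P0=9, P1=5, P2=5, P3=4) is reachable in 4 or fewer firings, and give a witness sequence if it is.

step 1: fire T4:  (P0=2, P1=1, P2=3, P3=3) → (P0=5, P1=3, P2=4, P3=2)
step 2: fire T4:  (P0=5, P1=3, P2=4, P3=2) → (P0=8, P1=5, P2=5, P3=1)
step 3: fire T1:  (P0=8, P1=5, P2=5, P3=1) → (P0=9, P1=5, P2=5, P3=4)

YES — reachable via ⟨T4, T4, T1⟩ (3 firings)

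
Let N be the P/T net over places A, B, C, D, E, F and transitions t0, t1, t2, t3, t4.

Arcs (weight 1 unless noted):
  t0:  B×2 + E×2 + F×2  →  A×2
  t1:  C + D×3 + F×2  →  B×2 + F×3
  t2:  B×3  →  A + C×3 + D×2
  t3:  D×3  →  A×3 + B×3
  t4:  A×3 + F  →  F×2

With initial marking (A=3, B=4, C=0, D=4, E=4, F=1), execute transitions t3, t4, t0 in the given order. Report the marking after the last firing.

(A=5, B=5, C=0, D=1, E=2, F=0)

step 1: fire t3:  (A=3, B=4, C=0, D=4, E=4, F=1) → (A=6, B=7, C=0, D=1, E=4, F=1)
step 2: fire t4:  (A=6, B=7, C=0, D=1, E=4, F=1) → (A=3, B=7, C=0, D=1, E=4, F=2)
step 3: fire t0:  (A=3, B=7, C=0, D=1, E=4, F=2) → (A=5, B=5, C=0, D=1, E=2, F=0)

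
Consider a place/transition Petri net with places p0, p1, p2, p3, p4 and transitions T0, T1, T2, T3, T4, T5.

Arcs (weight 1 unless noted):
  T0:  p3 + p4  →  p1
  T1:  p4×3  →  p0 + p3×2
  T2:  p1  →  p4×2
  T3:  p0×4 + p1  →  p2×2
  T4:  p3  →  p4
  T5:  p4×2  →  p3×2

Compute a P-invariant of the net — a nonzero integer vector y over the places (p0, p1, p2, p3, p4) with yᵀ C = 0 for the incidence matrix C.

Incidence matrix C (rows=places, cols=transitions):
       T0   T1   T2   T3   T4   T5
   p0   0    1    0   -4    0    0
   p1   1    0   -1   -1    0    0
   p2   0    0    0    2    0    0
   p3  -1    2    0    0   -1    2
   p4  -1   -3    2    0    1   -2

Candidate y = [1, 2, 3, 1, 1]; check y·C column-wise:
  col T0: 1·0 + 2·1 + 3·0 + 1·-1 + 1·-1 = 0
  col T1: 1·1 + 2·0 + 3·0 + 1·2 + 1·-3 = 0
  col T2: 1·0 + 2·-1 + 3·0 + 1·0 + 1·2 = 0
  col T3: 1·-4 + 2·-1 + 3·2 + 1·0 + 1·0 = 0
  col T4: 1·0 + 2·0 + 3·0 + 1·-1 + 1·1 = 0
  col T5: 1·0 + 2·0 + 3·0 + 1·2 + 1·-2 = 0

y = (p0:1, p1:2, p2:3, p3:1, p4:1)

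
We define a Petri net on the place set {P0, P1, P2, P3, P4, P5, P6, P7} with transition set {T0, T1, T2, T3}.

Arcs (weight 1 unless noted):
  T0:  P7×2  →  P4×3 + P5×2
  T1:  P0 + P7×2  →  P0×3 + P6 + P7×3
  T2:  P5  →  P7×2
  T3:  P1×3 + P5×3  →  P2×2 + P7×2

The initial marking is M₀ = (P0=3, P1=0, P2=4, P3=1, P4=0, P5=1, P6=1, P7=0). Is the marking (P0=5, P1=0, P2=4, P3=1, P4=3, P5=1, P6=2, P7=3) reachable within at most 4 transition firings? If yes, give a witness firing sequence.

YES — reachable via ⟨T2, T0, T2, T1⟩ (4 firings)

step 1: fire T2:  (P0=3, P1=0, P2=4, P3=1, P4=0, P5=1, P6=1, P7=0) → (P0=3, P1=0, P2=4, P3=1, P4=0, P5=0, P6=1, P7=2)
step 2: fire T0:  (P0=3, P1=0, P2=4, P3=1, P4=0, P5=0, P6=1, P7=2) → (P0=3, P1=0, P2=4, P3=1, P4=3, P5=2, P6=1, P7=0)
step 3: fire T2:  (P0=3, P1=0, P2=4, P3=1, P4=3, P5=2, P6=1, P7=0) → (P0=3, P1=0, P2=4, P3=1, P4=3, P5=1, P6=1, P7=2)
step 4: fire T1:  (P0=3, P1=0, P2=4, P3=1, P4=3, P5=1, P6=1, P7=2) → (P0=5, P1=0, P2=4, P3=1, P4=3, P5=1, P6=2, P7=3)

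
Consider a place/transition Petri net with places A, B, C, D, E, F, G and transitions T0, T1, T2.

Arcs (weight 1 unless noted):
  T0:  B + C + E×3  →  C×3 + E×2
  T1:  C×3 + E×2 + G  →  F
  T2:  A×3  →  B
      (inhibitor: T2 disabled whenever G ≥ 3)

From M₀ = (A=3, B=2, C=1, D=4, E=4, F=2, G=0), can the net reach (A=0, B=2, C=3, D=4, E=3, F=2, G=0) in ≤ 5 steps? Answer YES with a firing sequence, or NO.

YES — reachable via ⟨T0, T2⟩ (2 firings)

step 1: fire T0:  (A=3, B=2, C=1, D=4, E=4, F=2, G=0) → (A=3, B=1, C=3, D=4, E=3, F=2, G=0)
step 2: fire T2:  (A=3, B=1, C=3, D=4, E=3, F=2, G=0) → (A=0, B=2, C=3, D=4, E=3, F=2, G=0)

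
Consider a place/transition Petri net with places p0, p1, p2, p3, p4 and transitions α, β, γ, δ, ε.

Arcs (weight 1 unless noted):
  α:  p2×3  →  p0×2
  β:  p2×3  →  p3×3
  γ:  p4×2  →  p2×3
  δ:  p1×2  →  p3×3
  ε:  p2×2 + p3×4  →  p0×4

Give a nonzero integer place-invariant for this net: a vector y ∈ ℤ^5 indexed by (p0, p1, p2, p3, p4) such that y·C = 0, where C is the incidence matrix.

y = (p0:3, p1:3, p2:2, p3:2, p4:3)

Incidence matrix C (rows=places, cols=transitions):
        α    β    γ    δ    ε
   p0   2    0    0    0    4
   p1   0    0    0   -2    0
   p2  -3   -3    3    0   -2
   p3   0    3    0    3   -4
   p4   0    0   -2    0    0

Candidate y = [3, 3, 2, 2, 3]; check y·C column-wise:
  col α: 3·2 + 3·0 + 2·-3 + 2·0 + 3·0 = 0
  col β: 3·0 + 3·0 + 2·-3 + 2·3 + 3·0 = 0
  col γ: 3·0 + 3·0 + 2·3 + 2·0 + 3·-2 = 0
  col δ: 3·0 + 3·-2 + 2·0 + 2·3 + 3·0 = 0
  col ε: 3·4 + 3·0 + 2·-2 + 2·-4 + 3·0 = 0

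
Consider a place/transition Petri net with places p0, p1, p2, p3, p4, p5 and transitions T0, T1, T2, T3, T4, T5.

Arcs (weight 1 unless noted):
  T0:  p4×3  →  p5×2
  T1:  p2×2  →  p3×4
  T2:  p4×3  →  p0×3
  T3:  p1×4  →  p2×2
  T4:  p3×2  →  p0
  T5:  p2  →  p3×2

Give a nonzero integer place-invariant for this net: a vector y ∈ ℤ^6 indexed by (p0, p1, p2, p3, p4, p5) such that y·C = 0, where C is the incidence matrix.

Incidence matrix C (rows=places, cols=transitions):
       T0   T1   T2   T3   T4   T5
   p0   0    0    3    0    1    0
   p1   0    0    0   -4    0    0
   p2   0   -2    0    2    0   -1
   p3   0    4    0    0   -2    2
   p4  -3    0   -3    0    0    0
   p5   2    0    0    0    0    0

Candidate y = [2, 1, 2, 1, 2, 3]; check y·C column-wise:
  col T0: 2·0 + 1·0 + 2·0 + 1·0 + 2·-3 + 3·2 = 0
  col T1: 2·0 + 1·0 + 2·-2 + 1·4 + 2·0 + 3·0 = 0
  col T2: 2·3 + 1·0 + 2·0 + 1·0 + 2·-3 + 3·0 = 0
  col T3: 2·0 + 1·-4 + 2·2 + 1·0 + 2·0 + 3·0 = 0
  col T4: 2·1 + 1·0 + 2·0 + 1·-2 + 2·0 + 3·0 = 0
  col T5: 2·0 + 1·0 + 2·-1 + 1·2 + 2·0 + 3·0 = 0

y = (p0:2, p1:1, p2:2, p3:1, p4:2, p5:3)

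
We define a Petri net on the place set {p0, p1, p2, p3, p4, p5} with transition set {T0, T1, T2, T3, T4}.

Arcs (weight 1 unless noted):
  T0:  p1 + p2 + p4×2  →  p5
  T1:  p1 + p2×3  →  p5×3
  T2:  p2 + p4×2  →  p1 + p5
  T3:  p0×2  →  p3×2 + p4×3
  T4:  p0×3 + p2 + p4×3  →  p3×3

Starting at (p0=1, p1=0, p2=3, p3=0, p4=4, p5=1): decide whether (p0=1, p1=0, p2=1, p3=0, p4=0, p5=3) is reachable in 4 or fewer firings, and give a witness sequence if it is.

YES — reachable via ⟨T2, T0⟩ (2 firings)

step 1: fire T2:  (p0=1, p1=0, p2=3, p3=0, p4=4, p5=1) → (p0=1, p1=1, p2=2, p3=0, p4=2, p5=2)
step 2: fire T0:  (p0=1, p1=1, p2=2, p3=0, p4=2, p5=2) → (p0=1, p1=0, p2=1, p3=0, p4=0, p5=3)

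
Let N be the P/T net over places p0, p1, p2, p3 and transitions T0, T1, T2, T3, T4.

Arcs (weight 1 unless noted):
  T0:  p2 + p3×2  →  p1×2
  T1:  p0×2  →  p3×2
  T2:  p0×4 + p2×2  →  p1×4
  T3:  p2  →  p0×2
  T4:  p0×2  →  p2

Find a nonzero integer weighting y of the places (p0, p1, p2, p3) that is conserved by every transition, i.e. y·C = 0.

Incidence matrix C (rows=places, cols=transitions):
       T0   T1   T2   T3   T4
   p0   0   -2   -4    2   -2
   p1   2    0    4    0    0
   p2  -1    0   -2   -1    1
   p3  -2    2    0    0    0

Candidate y = [1, 2, 2, 1]; check y·C column-wise:
  col T0: 1·0 + 2·2 + 2·-1 + 1·-2 = 0
  col T1: 1·-2 + 2·0 + 2·0 + 1·2 = 0
  col T2: 1·-4 + 2·4 + 2·-2 + 1·0 = 0
  col T3: 1·2 + 2·0 + 2·-1 + 1·0 = 0
  col T4: 1·-2 + 2·0 + 2·1 + 1·0 = 0

y = (p0:1, p1:2, p2:2, p3:1)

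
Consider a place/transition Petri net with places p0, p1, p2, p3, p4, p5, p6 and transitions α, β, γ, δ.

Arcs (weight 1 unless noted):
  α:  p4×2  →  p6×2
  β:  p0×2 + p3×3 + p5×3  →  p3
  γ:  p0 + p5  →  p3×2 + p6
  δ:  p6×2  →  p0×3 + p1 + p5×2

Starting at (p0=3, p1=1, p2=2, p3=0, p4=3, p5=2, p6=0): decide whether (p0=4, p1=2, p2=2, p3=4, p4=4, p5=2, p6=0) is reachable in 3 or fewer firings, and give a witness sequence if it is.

NO — not reachable within 3 firings

depth 0: 1 marking
depth 1: 3 markings reached so far
depth 2: 6 markings reached so far
depth 3: 9 markings reached so far
target is not among the 9 markings reachable within 3 steps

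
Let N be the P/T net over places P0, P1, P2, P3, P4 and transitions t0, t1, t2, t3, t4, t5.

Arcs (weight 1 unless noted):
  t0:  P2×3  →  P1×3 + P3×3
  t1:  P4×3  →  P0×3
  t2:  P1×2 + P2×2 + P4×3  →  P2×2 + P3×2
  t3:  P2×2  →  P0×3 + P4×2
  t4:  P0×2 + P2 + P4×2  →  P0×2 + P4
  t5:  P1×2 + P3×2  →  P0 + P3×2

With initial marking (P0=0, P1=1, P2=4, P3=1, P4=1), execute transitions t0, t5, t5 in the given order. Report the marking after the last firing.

(P0=2, P1=0, P2=1, P3=4, P4=1)

step 1: fire t0:  (P0=0, P1=1, P2=4, P3=1, P4=1) → (P0=0, P1=4, P2=1, P3=4, P4=1)
step 2: fire t5:  (P0=0, P1=4, P2=1, P3=4, P4=1) → (P0=1, P1=2, P2=1, P3=4, P4=1)
step 3: fire t5:  (P0=1, P1=2, P2=1, P3=4, P4=1) → (P0=2, P1=0, P2=1, P3=4, P4=1)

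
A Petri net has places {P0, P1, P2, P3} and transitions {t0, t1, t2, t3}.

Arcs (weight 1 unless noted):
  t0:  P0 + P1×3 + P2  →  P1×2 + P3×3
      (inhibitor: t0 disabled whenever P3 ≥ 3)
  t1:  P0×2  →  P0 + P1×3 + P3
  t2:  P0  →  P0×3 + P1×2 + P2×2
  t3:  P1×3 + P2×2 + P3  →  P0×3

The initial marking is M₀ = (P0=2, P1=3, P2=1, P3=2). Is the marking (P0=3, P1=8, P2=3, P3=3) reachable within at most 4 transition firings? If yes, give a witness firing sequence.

YES — reachable via ⟨t1, t2⟩ (2 firings)

step 1: fire t1:  (P0=2, P1=3, P2=1, P3=2) → (P0=1, P1=6, P2=1, P3=3)
step 2: fire t2:  (P0=1, P1=6, P2=1, P3=3) → (P0=3, P1=8, P2=3, P3=3)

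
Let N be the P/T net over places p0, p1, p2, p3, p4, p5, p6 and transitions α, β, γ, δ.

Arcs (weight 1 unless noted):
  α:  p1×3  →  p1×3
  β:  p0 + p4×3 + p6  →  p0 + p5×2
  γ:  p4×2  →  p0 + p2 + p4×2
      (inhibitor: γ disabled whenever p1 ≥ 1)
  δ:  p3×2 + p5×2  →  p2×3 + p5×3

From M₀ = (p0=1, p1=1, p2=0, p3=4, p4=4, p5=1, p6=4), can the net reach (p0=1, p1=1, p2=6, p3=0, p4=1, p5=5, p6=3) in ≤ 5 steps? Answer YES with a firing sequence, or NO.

step 1: fire β:  (p0=1, p1=1, p2=0, p3=4, p4=4, p5=1, p6=4) → (p0=1, p1=1, p2=0, p3=4, p4=1, p5=3, p6=3)
step 2: fire δ:  (p0=1, p1=1, p2=0, p3=4, p4=1, p5=3, p6=3) → (p0=1, p1=1, p2=3, p3=2, p4=1, p5=4, p6=3)
step 3: fire δ:  (p0=1, p1=1, p2=3, p3=2, p4=1, p5=4, p6=3) → (p0=1, p1=1, p2=6, p3=0, p4=1, p5=5, p6=3)

YES — reachable via ⟨β, δ, δ⟩ (3 firings)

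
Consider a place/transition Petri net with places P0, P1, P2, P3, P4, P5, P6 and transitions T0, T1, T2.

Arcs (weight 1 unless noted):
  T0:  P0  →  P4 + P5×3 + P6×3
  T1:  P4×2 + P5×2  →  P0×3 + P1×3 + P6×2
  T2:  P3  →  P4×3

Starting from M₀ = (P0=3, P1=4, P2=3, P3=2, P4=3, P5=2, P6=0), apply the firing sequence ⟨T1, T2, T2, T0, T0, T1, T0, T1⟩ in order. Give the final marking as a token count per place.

step 1: fire T1:  (P0=3, P1=4, P2=3, P3=2, P4=3, P5=2, P6=0) → (P0=6, P1=7, P2=3, P3=2, P4=1, P5=0, P6=2)
step 2: fire T2:  (P0=6, P1=7, P2=3, P3=2, P4=1, P5=0, P6=2) → (P0=6, P1=7, P2=3, P3=1, P4=4, P5=0, P6=2)
step 3: fire T2:  (P0=6, P1=7, P2=3, P3=1, P4=4, P5=0, P6=2) → (P0=6, P1=7, P2=3, P3=0, P4=7, P5=0, P6=2)
step 4: fire T0:  (P0=6, P1=7, P2=3, P3=0, P4=7, P5=0, P6=2) → (P0=5, P1=7, P2=3, P3=0, P4=8, P5=3, P6=5)
step 5: fire T0:  (P0=5, P1=7, P2=3, P3=0, P4=8, P5=3, P6=5) → (P0=4, P1=7, P2=3, P3=0, P4=9, P5=6, P6=8)
step 6: fire T1:  (P0=4, P1=7, P2=3, P3=0, P4=9, P5=6, P6=8) → (P0=7, P1=10, P2=3, P3=0, P4=7, P5=4, P6=10)
step 7: fire T0:  (P0=7, P1=10, P2=3, P3=0, P4=7, P5=4, P6=10) → (P0=6, P1=10, P2=3, P3=0, P4=8, P5=7, P6=13)
step 8: fire T1:  (P0=6, P1=10, P2=3, P3=0, P4=8, P5=7, P6=13) → (P0=9, P1=13, P2=3, P3=0, P4=6, P5=5, P6=15)

(P0=9, P1=13, P2=3, P3=0, P4=6, P5=5, P6=15)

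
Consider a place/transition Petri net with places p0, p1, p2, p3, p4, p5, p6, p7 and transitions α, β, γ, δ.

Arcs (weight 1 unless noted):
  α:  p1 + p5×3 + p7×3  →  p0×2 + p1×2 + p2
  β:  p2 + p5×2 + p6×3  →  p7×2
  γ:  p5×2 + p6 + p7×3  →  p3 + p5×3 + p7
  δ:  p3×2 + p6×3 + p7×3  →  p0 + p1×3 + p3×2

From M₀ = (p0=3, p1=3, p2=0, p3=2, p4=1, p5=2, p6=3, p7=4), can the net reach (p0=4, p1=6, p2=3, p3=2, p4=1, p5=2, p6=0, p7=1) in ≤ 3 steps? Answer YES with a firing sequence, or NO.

depth 0: 1 marking
depth 1: 3 markings reached so far
depth 2: 3 markings reached so far
(frontier empty at depth 2; search complete)
target is not among the 3 markings reachable within 3 steps

NO — not reachable within 3 firings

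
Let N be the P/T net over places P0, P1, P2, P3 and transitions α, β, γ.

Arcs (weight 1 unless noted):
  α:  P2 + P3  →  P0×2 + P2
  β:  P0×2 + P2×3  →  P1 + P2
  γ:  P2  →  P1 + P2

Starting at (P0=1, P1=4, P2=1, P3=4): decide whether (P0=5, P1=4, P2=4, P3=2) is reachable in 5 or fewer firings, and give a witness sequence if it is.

NO — not reachable within 5 firings

depth 0: 1 marking
depth 1: 3 markings reached so far
depth 2: 6 markings reached so far
depth 3: 10 markings reached so far
depth 4: 15 markings reached so far
depth 5: 20 markings reached so far
target is not among the 20 markings reachable within 5 steps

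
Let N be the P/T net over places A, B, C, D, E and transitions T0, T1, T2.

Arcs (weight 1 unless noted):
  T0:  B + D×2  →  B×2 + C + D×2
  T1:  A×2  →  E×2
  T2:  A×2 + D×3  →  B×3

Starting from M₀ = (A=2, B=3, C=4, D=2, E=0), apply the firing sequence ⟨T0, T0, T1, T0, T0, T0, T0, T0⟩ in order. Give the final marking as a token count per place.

(A=0, B=10, C=11, D=2, E=2)

step 1: fire T0:  (A=2, B=3, C=4, D=2, E=0) → (A=2, B=4, C=5, D=2, E=0)
step 2: fire T0:  (A=2, B=4, C=5, D=2, E=0) → (A=2, B=5, C=6, D=2, E=0)
step 3: fire T1:  (A=2, B=5, C=6, D=2, E=0) → (A=0, B=5, C=6, D=2, E=2)
step 4: fire T0:  (A=0, B=5, C=6, D=2, E=2) → (A=0, B=6, C=7, D=2, E=2)
step 5: fire T0:  (A=0, B=6, C=7, D=2, E=2) → (A=0, B=7, C=8, D=2, E=2)
step 6: fire T0:  (A=0, B=7, C=8, D=2, E=2) → (A=0, B=8, C=9, D=2, E=2)
step 7: fire T0:  (A=0, B=8, C=9, D=2, E=2) → (A=0, B=9, C=10, D=2, E=2)
step 8: fire T0:  (A=0, B=9, C=10, D=2, E=2) → (A=0, B=10, C=11, D=2, E=2)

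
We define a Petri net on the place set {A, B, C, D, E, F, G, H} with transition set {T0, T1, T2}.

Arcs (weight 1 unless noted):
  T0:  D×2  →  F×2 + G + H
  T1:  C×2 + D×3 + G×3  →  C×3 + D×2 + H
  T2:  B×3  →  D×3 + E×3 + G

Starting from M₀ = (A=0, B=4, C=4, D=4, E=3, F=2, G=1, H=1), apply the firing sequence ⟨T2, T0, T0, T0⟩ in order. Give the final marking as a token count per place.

step 1: fire T2:  (A=0, B=4, C=4, D=4, E=3, F=2, G=1, H=1) → (A=0, B=1, C=4, D=7, E=6, F=2, G=2, H=1)
step 2: fire T0:  (A=0, B=1, C=4, D=7, E=6, F=2, G=2, H=1) → (A=0, B=1, C=4, D=5, E=6, F=4, G=3, H=2)
step 3: fire T0:  (A=0, B=1, C=4, D=5, E=6, F=4, G=3, H=2) → (A=0, B=1, C=4, D=3, E=6, F=6, G=4, H=3)
step 4: fire T0:  (A=0, B=1, C=4, D=3, E=6, F=6, G=4, H=3) → (A=0, B=1, C=4, D=1, E=6, F=8, G=5, H=4)

(A=0, B=1, C=4, D=1, E=6, F=8, G=5, H=4)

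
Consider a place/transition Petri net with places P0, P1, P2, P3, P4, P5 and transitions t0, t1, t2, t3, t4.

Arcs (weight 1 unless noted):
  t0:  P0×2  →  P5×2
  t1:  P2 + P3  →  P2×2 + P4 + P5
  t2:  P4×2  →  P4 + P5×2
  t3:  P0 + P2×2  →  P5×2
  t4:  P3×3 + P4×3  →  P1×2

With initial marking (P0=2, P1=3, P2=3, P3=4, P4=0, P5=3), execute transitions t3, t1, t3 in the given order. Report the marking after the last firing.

step 1: fire t3:  (P0=2, P1=3, P2=3, P3=4, P4=0, P5=3) → (P0=1, P1=3, P2=1, P3=4, P4=0, P5=5)
step 2: fire t1:  (P0=1, P1=3, P2=1, P3=4, P4=0, P5=5) → (P0=1, P1=3, P2=2, P3=3, P4=1, P5=6)
step 3: fire t3:  (P0=1, P1=3, P2=2, P3=3, P4=1, P5=6) → (P0=0, P1=3, P2=0, P3=3, P4=1, P5=8)

(P0=0, P1=3, P2=0, P3=3, P4=1, P5=8)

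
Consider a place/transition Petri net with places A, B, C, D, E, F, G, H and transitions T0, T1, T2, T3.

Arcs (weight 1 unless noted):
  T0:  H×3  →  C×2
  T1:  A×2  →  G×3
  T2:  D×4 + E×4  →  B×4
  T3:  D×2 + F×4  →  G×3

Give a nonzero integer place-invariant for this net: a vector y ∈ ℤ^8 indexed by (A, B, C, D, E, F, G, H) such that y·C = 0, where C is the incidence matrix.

y = (A:0, B:1, C:0, D:0, E:1, F:0, G:0, H:0)

Incidence matrix C (rows=places, cols=transitions):
       T0   T1   T2   T3
    A   0   -2    0    0
    B   0    0    4    0
    C   2    0    0    0
    D   0    0   -4   -2
    E   0    0   -4    0
    F   0    0    0   -4
    G   0    3    0    3
    H  -3    0    0    0

Candidate y = [0, 1, 0, 0, 1, 0, 0, 0]; check y·C column-wise:
  col T0: 1·0 + 0·2 + 1·0 + 0·-3 = 0
  col T1: 0·-2 + 1·0 + 1·0 + 0·3 = 0
  col T2: 1·4 + 0·-4 + 1·-4 = 0
  col T3: 1·0 + 0·-2 + 1·0 + 0·-4 + 0·3 = 0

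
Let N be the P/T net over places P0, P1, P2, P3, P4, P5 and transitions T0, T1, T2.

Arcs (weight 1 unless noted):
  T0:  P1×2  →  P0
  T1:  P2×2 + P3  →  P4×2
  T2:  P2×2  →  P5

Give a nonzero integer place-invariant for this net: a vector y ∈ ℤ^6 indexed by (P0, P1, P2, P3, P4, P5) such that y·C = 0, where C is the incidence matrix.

y = (P0:2, P1:1, P2:0, P3:0, P4:0, P5:0)

Incidence matrix C (rows=places, cols=transitions):
       T0   T1   T2
   P0   1    0    0
   P1  -2    0    0
   P2   0   -2   -2
   P3   0   -1    0
   P4   0    2    0
   P5   0    0    1

Candidate y = [2, 1, 0, 0, 0, 0]; check y·C column-wise:
  col T0: 2·1 + 1·-2 = 0
  col T1: 2·0 + 1·0 + 0·-2 + 0·-1 + 0·2 = 0
  col T2: 2·0 + 1·0 + 0·-2 + 0·1 = 0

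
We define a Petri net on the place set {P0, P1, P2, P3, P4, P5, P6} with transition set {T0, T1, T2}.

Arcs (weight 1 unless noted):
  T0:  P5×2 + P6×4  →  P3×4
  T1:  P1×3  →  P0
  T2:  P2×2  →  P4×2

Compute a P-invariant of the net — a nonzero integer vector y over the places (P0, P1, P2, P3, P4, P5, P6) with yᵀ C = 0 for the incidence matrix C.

Incidence matrix C (rows=places, cols=transitions):
       T0   T1   T2
   P0   0    1    0
   P1   0   -3    0
   P2   0    0   -2
   P3   4    0    0
   P4   0    0    2
   P5  -2    0    0
   P6  -4    0    0

Candidate y = [3, 1, 0, 0, 0, 0, 0]; check y·C column-wise:
  col T0: 3·0 + 1·0 + 0·4 + 0·-2 + 0·-4 = 0
  col T1: 3·1 + 1·-3 = 0
  col T2: 3·0 + 1·0 + 0·-2 + 0·2 = 0

y = (P0:3, P1:1, P2:0, P3:0, P4:0, P5:0, P6:0)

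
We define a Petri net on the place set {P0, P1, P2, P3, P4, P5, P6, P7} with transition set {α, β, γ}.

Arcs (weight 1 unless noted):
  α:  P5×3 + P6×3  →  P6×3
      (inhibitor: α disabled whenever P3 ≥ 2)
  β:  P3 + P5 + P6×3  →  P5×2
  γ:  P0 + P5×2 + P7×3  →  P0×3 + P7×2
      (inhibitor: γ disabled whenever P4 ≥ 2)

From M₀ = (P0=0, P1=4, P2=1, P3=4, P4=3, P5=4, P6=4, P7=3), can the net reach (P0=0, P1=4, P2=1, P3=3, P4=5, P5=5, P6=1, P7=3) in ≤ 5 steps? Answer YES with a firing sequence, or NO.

NO — not reachable within 5 firings

depth 0: 1 marking
depth 1: 2 markings reached so far
depth 2: 2 markings reached so far
(frontier empty at depth 2; search complete)
target is not among the 2 markings reachable within 5 steps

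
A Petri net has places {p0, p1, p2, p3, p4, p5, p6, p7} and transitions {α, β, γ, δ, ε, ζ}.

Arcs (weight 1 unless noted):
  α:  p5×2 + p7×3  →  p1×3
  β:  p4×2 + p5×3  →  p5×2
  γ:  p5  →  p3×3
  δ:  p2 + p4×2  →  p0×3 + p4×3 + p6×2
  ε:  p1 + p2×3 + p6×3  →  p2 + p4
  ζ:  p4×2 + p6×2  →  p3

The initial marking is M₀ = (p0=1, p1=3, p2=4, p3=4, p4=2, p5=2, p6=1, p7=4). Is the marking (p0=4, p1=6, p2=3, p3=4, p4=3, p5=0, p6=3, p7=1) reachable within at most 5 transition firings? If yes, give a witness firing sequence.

step 1: fire α:  (p0=1, p1=3, p2=4, p3=4, p4=2, p5=2, p6=1, p7=4) → (p0=1, p1=6, p2=4, p3=4, p4=2, p5=0, p6=1, p7=1)
step 2: fire δ:  (p0=1, p1=6, p2=4, p3=4, p4=2, p5=0, p6=1, p7=1) → (p0=4, p1=6, p2=3, p3=4, p4=3, p5=0, p6=3, p7=1)

YES — reachable via ⟨α, δ⟩ (2 firings)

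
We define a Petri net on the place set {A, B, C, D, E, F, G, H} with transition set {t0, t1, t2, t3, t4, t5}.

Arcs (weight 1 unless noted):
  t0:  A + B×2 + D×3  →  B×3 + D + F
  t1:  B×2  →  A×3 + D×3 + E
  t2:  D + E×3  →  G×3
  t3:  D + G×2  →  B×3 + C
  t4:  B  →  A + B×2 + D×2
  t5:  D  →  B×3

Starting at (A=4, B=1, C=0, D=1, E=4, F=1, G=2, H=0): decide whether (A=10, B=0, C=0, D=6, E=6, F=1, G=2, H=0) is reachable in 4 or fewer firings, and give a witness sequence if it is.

step 1: fire t5:  (A=4, B=1, C=0, D=1, E=4, F=1, G=2, H=0) → (A=4, B=4, C=0, D=0, E=4, F=1, G=2, H=0)
step 2: fire t1:  (A=4, B=4, C=0, D=0, E=4, F=1, G=2, H=0) → (A=7, B=2, C=0, D=3, E=5, F=1, G=2, H=0)
step 3: fire t1:  (A=7, B=2, C=0, D=3, E=5, F=1, G=2, H=0) → (A=10, B=0, C=0, D=6, E=6, F=1, G=2, H=0)

YES — reachable via ⟨t5, t1, t1⟩ (3 firings)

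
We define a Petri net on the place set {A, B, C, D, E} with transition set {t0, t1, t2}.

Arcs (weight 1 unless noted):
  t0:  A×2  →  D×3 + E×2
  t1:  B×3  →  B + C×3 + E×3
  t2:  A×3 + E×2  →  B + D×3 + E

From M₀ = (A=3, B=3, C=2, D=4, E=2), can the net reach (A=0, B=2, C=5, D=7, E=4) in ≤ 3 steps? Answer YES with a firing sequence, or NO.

step 1: fire t1:  (A=3, B=3, C=2, D=4, E=2) → (A=3, B=1, C=5, D=4, E=5)
step 2: fire t2:  (A=3, B=1, C=5, D=4, E=5) → (A=0, B=2, C=5, D=7, E=4)

YES — reachable via ⟨t1, t2⟩ (2 firings)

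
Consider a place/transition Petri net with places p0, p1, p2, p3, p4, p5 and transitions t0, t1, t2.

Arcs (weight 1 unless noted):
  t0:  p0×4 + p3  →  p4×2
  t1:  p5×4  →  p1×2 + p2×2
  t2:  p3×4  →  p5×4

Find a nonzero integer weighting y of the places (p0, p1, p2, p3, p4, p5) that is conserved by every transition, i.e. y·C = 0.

y = (p0:0, p1:1, p2:-1, p3:0, p4:0, p5:0)

Incidence matrix C (rows=places, cols=transitions):
       t0   t1   t2
   p0  -4    0    0
   p1   0    2    0
   p2   0    2    0
   p3  -1    0   -4
   p4   2    0    0
   p5   0   -4    4

Candidate y = [0, 1, -1, 0, 0, 0]; check y·C column-wise:
  col t0: 0·-4 + 1·0 + -1·0 + 0·-1 + 0·2 = 0
  col t1: 1·2 + -1·2 + 0·-4 = 0
  col t2: 1·0 + -1·0 + 0·-4 + 0·4 = 0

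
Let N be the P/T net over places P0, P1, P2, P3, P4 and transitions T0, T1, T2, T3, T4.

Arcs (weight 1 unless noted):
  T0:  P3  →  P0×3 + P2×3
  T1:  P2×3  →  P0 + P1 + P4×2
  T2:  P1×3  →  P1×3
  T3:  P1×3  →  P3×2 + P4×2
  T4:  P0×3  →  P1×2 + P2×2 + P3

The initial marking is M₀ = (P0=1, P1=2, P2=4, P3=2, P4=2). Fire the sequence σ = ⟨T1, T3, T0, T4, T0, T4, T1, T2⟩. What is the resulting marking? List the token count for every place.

step 1: fire T1:  (P0=1, P1=2, P2=4, P3=2, P4=2) → (P0=2, P1=3, P2=1, P3=2, P4=4)
step 2: fire T3:  (P0=2, P1=3, P2=1, P3=2, P4=4) → (P0=2, P1=0, P2=1, P3=4, P4=6)
step 3: fire T0:  (P0=2, P1=0, P2=1, P3=4, P4=6) → (P0=5, P1=0, P2=4, P3=3, P4=6)
step 4: fire T4:  (P0=5, P1=0, P2=4, P3=3, P4=6) → (P0=2, P1=2, P2=6, P3=4, P4=6)
step 5: fire T0:  (P0=2, P1=2, P2=6, P3=4, P4=6) → (P0=5, P1=2, P2=9, P3=3, P4=6)
step 6: fire T4:  (P0=5, P1=2, P2=9, P3=3, P4=6) → (P0=2, P1=4, P2=11, P3=4, P4=6)
step 7: fire T1:  (P0=2, P1=4, P2=11, P3=4, P4=6) → (P0=3, P1=5, P2=8, P3=4, P4=8)
step 8: fire T2:  (P0=3, P1=5, P2=8, P3=4, P4=8) → (P0=3, P1=5, P2=8, P3=4, P4=8)

(P0=3, P1=5, P2=8, P3=4, P4=8)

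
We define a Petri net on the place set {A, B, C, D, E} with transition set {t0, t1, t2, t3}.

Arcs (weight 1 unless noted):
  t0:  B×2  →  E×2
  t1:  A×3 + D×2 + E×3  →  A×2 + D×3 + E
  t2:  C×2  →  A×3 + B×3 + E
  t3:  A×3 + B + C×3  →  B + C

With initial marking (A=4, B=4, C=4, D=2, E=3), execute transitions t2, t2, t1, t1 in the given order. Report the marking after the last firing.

(A=8, B=10, C=0, D=4, E=1)

step 1: fire t2:  (A=4, B=4, C=4, D=2, E=3) → (A=7, B=7, C=2, D=2, E=4)
step 2: fire t2:  (A=7, B=7, C=2, D=2, E=4) → (A=10, B=10, C=0, D=2, E=5)
step 3: fire t1:  (A=10, B=10, C=0, D=2, E=5) → (A=9, B=10, C=0, D=3, E=3)
step 4: fire t1:  (A=9, B=10, C=0, D=3, E=3) → (A=8, B=10, C=0, D=4, E=1)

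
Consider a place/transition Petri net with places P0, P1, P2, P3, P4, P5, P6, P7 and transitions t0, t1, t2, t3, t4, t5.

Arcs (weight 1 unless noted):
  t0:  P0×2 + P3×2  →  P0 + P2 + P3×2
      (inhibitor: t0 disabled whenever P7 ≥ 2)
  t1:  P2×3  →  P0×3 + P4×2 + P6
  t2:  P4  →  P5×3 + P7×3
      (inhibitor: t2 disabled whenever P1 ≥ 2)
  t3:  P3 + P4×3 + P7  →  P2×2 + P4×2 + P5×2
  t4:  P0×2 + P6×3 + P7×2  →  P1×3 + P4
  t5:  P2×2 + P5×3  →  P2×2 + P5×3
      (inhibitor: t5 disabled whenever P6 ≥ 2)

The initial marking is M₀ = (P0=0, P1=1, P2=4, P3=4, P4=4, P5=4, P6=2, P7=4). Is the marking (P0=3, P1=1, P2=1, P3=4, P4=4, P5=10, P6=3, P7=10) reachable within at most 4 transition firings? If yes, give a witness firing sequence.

step 1: fire t1:  (P0=0, P1=1, P2=4, P3=4, P4=4, P5=4, P6=2, P7=4) → (P0=3, P1=1, P2=1, P3=4, P4=6, P5=4, P6=3, P7=4)
step 2: fire t2:  (P0=3, P1=1, P2=1, P3=4, P4=6, P5=4, P6=3, P7=4) → (P0=3, P1=1, P2=1, P3=4, P4=5, P5=7, P6=3, P7=7)
step 3: fire t2:  (P0=3, P1=1, P2=1, P3=4, P4=5, P5=7, P6=3, P7=7) → (P0=3, P1=1, P2=1, P3=4, P4=4, P5=10, P6=3, P7=10)

YES — reachable via ⟨t1, t2, t2⟩ (3 firings)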